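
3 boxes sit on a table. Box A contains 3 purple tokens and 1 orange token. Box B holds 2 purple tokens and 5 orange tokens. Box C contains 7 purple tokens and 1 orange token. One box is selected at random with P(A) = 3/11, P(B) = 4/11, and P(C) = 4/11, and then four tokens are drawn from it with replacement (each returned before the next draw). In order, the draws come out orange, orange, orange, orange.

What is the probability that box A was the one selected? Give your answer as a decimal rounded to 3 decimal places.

0.011

Compute the likelihood of the observed sequence for each case: P(data | box A) = (1/4)(1/4)(1/4)(1/4) = 0.0039062; P(data | box B) = (5/7)(5/7)(5/7)(5/7) = 0.26031; P(data | box C) = (1/8)(1/8)(1/8)(1/8) = 0.00024414.
Multiplying each by its prior: 3/11 · 0.0039062 = 0.0010653, 4/11 · 0.26031 = 0.094658, 4/11 · 0.00024414 = 8.8778e-05; summing to 0.095812.
Hence P(box A | data) = (0.0010653) / (0.095812) = 0.011119.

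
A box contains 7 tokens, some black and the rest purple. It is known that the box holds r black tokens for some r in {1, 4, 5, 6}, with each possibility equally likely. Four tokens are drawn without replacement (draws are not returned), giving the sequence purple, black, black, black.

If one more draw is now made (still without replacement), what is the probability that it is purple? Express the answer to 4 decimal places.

0.2821

Compute the likelihood of the observed sequence for each case: P(data | r = 1) = (6/7)(1/6)(0/5) = 0; P(data | r = 4) = (3/7)(4/6)(3/5)(2/4) = 3/35; P(data | r = 5) = (2/7)(5/6)(4/5)(3/4) = 1/7; P(data | r = 6) = (1/7)(6/6)(5/5)(4/4) = 1/7.
The prior-weighted likelihoods are 1/4 · 0 = 0, 1/4 · 3/35 = 3/140, 1/4 · 1/7 = 1/28, 1/4 · 1/7 = 1/28; these sum to 13/140.
Dividing through by the total gives posterior P(r = 1 | data) = 0, P(r = 4 | data) = 3/13, P(r = 5 | data) = 5/13, P(r = 6 | data) = 5/13.
The predictive probability is P(purple next | data) = (2/3)(3/13) + (1/3)(5/13) + (0)(5/13) = 11/39.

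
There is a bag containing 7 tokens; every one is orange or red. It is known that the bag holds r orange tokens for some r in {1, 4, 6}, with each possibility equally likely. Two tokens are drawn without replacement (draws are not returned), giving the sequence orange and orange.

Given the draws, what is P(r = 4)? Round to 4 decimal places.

For each hypothesis, P(data | H) works out to: P(data | r = 1) = (1/7)(0/6) = 0; P(data | r = 4) = (4/7)(3/6) = 2/7; P(data | r = 6) = (6/7)(5/6) = 5/7.
The prior-weighted likelihoods are 1/3 · 0 = 0, 1/3 · 2/7 = 2/21, 1/3 · 5/7 = 5/21; with total 1/3.
Hence P(r = 4 | data) = (2/21) / (1/3) = 2/7.

0.2857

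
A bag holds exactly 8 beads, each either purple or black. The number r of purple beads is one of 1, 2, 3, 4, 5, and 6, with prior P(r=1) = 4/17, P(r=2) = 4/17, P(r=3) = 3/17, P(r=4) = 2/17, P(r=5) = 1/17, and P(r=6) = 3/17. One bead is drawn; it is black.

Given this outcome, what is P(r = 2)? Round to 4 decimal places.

0.2857

The likelihood of this draw under each hypothesis: P(data | r = 1) = (7/8) = 7/8; P(data | r = 2) = (6/8) = 3/4; P(data | r = 3) = (5/8) = 5/8; P(data | r = 4) = (4/8) = 1/2; P(data | r = 5) = (3/8) = 3/8; P(data | r = 6) = (2/8) = 1/4.
The prior-weighted likelihoods are 4/17 · 7/8 = 7/34, 4/17 · 3/4 = 3/17, 3/17 · 5/8 = 15/136, 2/17 · 1/2 = 1/17, 1/17 · 3/8 = 3/136, 3/17 · 1/4 = 3/68; with total 21/34.
Therefore the posterior P(r = 2 | data) = (3/17) / (21/34) = 2/7.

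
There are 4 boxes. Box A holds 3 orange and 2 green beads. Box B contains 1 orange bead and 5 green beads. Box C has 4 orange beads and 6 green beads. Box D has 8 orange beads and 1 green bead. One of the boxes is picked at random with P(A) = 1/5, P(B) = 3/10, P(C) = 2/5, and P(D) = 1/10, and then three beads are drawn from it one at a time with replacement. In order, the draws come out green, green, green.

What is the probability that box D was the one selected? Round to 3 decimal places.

0.001

The likelihood of the observed sequence under each hypothesis: P(data | box A) = (2/5)(2/5)(2/5) = 0.064; P(data | box B) = (5/6)(5/6)(5/6) = 0.5787; P(data | box C) = (6/10)(6/10)(6/10) = 0.216; P(data | box D) = (1/9)(1/9)(1/9) = 0.0013717.
Multiplying each by its prior: 1/5 · 0.064 = 0.0128, 3/10 · 0.5787 = 0.17361, 2/5 · 0.216 = 0.0864, 1/10 · 0.0013717 = 0.00013717; these sum to 0.27295.
So P(box D | data) = (0.00013717) / (0.27295) = 0.00050256.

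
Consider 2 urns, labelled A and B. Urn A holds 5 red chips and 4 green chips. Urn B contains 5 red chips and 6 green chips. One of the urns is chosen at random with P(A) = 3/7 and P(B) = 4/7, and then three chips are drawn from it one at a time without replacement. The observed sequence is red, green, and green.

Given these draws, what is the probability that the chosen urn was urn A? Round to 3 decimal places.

0.371

Under each hypothesis, the probability of the observed sequence is: P(data | urn A) = (5/9)(4/8)(3/7) = 0.11905; P(data | urn B) = (5/11)(6/10)(5/9) = 0.15152.
The prior-weighted likelihoods are 3/7 · 0.11905 = 0.05102, 4/7 · 0.15152 = 0.08658; with total 0.1376.
Hence P(urn A | data) = (0.05102) / (0.1376) = 0.37079.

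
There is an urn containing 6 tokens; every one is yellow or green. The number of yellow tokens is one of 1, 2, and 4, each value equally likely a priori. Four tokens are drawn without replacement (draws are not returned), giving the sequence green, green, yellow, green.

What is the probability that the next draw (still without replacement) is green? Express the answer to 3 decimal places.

For each hypothesis, P(data | H) works out to: P(data | r = 1) = (5/6)(4/5)(1/4)(3/3) = 1/6; P(data | r = 2) = (4/6)(3/5)(2/4)(2/3) = 2/15; P(data | r = 4) = (2/6)(1/5)(4/4)(0/3) = 0.
The prior-weighted likelihoods are 1/3 · 1/6 = 1/18, 1/3 · 2/15 = 2/45, 1/3 · 0 = 0; these sum to 1/10.
Dividing through by the total gives posterior P(r = 1 | data) = 5/9, P(r = 2 | data) = 4/9, P(r = 4 | data) = 0.
The predictive probability is P(green next | data) = (1)(5/9) + (1/2)(4/9) = 7/9.

0.778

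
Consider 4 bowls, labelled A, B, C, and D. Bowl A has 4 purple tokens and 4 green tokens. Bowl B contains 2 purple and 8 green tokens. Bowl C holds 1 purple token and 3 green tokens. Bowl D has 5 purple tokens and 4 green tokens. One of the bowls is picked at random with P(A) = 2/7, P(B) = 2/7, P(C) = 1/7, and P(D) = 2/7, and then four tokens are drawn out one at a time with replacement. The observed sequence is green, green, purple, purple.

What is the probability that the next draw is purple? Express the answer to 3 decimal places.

Under each hypothesis, the probability of the observed sequence is: P(data | bowl A) = (4/8)(4/8)(4/8)(4/8) = 0.0625; P(data | bowl B) = (8/10)(8/10)(2/10)(2/10) = 0.0256; P(data | bowl C) = (3/4)(3/4)(1/4)(1/4) = 0.035156; P(data | bowl D) = (4/9)(4/9)(5/9)(5/9) = 0.060966.
Multiplying each by its prior: 2/7 · 0.0625 = 0.017857, 2/7 · 0.0256 = 0.0073143, 1/7 · 0.035156 = 0.0050223, 2/7 · 0.060966 = 0.017419; these sum to 0.047613.
The posterior is then P(bowl A | data) = 0.37505, P(bowl B | data) = 0.15362, P(bowl C | data) = 0.10548, P(bowl D | data) = 0.36585.
The predictive probability is P(purple next | data) = (1/2)(0.37505) + (1/5)(0.15362) + (1/4)(0.10548) + (5/9)(0.36585) = 0.44787.

0.448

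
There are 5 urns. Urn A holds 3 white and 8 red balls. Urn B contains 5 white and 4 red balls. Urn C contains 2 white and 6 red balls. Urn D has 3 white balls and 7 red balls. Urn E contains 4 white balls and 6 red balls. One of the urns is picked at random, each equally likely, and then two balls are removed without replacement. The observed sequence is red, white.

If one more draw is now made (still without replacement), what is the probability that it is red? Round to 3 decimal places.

Compute the likelihood of the observed sequence for each case: P(data | urn A) = (8/11)(3/10) = 0.21818; P(data | urn B) = (4/9)(5/8) = 0.27778; P(data | urn C) = (6/8)(2/7) = 0.21429; P(data | urn D) = (7/10)(3/9) = 0.23333; P(data | urn E) = (6/10)(4/9) = 0.26667.
The prior-weighted likelihoods are 1/5 · 0.21818 = 0.043636, 1/5 · 0.27778 = 0.055556, 1/5 · 0.21429 = 0.042857, 1/5 · 0.23333 = 0.046667, 1/5 · 0.26667 = 0.053333; summing to 0.24205.
Normalising, the posterior is P(urn A | data) = 0.18028, P(urn B | data) = 0.22952, P(urn C | data) = 0.17706, P(urn D | data) = 0.1928, P(urn E | data) = 0.22034.
Averaging over the posterior, P(red next | data) = (7/9)(0.18028) + (3/7)(0.22952) + (5/6)(0.17706) + (3/4)(0.1928) + (5/8)(0.22034) = 0.66845.

0.668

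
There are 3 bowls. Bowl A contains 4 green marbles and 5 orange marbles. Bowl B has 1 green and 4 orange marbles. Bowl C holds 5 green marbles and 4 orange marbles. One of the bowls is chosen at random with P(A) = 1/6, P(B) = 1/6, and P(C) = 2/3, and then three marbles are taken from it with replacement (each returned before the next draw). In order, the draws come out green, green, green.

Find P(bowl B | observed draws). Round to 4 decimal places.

Compute the likelihood of the observed sequence for each case: P(data | bowl A) = (4/9)(4/9)(4/9) = 0.087791; P(data | bowl B) = (1/5)(1/5)(1/5) = 0.008; P(data | bowl C) = (5/9)(5/9)(5/9) = 0.17147.
The prior-weighted likelihoods are 1/6 · 0.087791 = 0.014632, 1/6 · 0.008 = 0.0013333, 2/3 · 0.17147 = 0.11431; with total 0.13028.
Hence P(bowl B | data) = (0.0013333) / (0.13028) = 0.010235.

0.0102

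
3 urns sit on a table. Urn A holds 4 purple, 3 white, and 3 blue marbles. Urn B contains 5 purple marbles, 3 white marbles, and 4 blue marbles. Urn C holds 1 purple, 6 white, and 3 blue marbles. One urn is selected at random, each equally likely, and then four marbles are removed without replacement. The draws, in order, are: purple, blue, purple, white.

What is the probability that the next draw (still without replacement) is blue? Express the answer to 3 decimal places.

For each hypothesis, P(data | H) works out to: P(data | urn A) = (4/10)(3/9)(3/8)(3/7) = 0.021429; P(data | urn B) = (5/12)(4/11)(4/10)(3/9) = 0.020202; P(data | urn C) = (1/10)(3/9)(0/8) = 0.
The prior-weighted likelihoods are 1/3 · 0.021429 = 0.0071429, 1/3 · 0.020202 = 0.006734, 1/3 · 0 = 0; these sum to 0.013877.
Dividing through by the total gives posterior P(urn A | data) = 0.51473, P(urn B | data) = 0.48527, P(urn C | data) = 0.
Averaging over the posterior, P(blue next | data) = (1/3)(0.51473) + (3/8)(0.48527) = 0.35355.

0.354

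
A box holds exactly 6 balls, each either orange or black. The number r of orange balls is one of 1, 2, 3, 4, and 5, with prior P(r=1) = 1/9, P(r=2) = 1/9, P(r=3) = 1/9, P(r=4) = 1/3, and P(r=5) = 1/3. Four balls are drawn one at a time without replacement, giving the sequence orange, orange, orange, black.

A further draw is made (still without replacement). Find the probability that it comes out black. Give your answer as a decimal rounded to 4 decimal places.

0.2632

For each hypothesis, P(data | H) works out to: P(data | r = 1) = (1/6)(0/5) = 0; P(data | r = 2) = (2/6)(1/5)(0/4) = 0; P(data | r = 3) = (3/6)(2/5)(1/4)(3/3) = 1/20; P(data | r = 4) = (4/6)(3/5)(2/4)(2/3) = 2/15; P(data | r = 5) = (5/6)(4/5)(3/4)(1/3) = 1/6.
Weighting by the prior gives 1/9 · 0 = 0, 1/9 · 0 = 0, 1/9 · 1/20 = 1/180, 1/3 · 2/15 = 2/45, 1/3 · 1/6 = 1/18; with total 19/180.
Dividing through by the total gives posterior P(r = 1 | data) = 0, P(r = 2 | data) = 0, P(r = 3 | data) = 1/19, P(r = 4 | data) = 8/19, P(r = 5 | data) = 10/19.
Averaging over the posterior, P(black next | data) = (1)(1/19) + (1/2)(8/19) + (0)(10/19) = 5/19.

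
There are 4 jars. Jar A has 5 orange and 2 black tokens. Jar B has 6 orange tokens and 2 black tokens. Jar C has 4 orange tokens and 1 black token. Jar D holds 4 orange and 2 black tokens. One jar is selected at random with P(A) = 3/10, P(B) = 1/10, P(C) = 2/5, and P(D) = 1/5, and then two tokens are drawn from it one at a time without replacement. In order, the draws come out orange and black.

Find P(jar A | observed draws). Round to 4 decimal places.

0.3158

The likelihood of the observed sequence under each hypothesis: P(data | jar A) = (5/7)(2/6) = 5/21; P(data | jar B) = (6/8)(2/7) = 3/14; P(data | jar C) = (4/5)(1/4) = 1/5; P(data | jar D) = (4/6)(2/5) = 4/15.
Weighting by the prior gives 3/10 · 5/21 = 1/14, 1/10 · 3/14 = 3/140, 2/5 · 1/5 = 2/25, 1/5 · 4/15 = 4/75; summing to 19/84.
By Bayes' rule, P(jar A | data) = (1/14) / (19/84) = 6/19.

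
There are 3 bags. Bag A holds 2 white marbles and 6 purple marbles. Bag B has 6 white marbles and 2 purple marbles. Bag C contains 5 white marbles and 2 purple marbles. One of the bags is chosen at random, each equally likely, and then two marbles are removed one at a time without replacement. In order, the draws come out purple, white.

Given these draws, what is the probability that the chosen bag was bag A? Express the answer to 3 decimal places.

The likelihood of the observed sequence under each hypothesis: P(data | bag A) = (6/8)(2/7) = 3/14; P(data | bag B) = (2/8)(6/7) = 3/14; P(data | bag C) = (2/7)(5/6) = 5/21.
Weighting by the prior gives 1/3 · 3/14 = 1/14, 1/3 · 3/14 = 1/14, 1/3 · 5/21 = 5/63; these sum to 2/9.
Hence P(bag A | data) = (1/14) / (2/9) = 9/28.

0.321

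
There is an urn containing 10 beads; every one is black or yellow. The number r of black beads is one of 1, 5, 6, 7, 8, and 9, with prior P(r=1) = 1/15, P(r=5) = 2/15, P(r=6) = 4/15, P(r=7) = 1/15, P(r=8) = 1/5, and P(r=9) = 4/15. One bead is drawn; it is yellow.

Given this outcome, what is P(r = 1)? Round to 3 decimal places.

Under each hypothesis, the probability of this draw is: P(data | r = 1) = (9/10) = 9/10; P(data | r = 5) = (5/10) = 1/2; P(data | r = 6) = (4/10) = 2/5; P(data | r = 7) = (3/10) = 3/10; P(data | r = 8) = (2/10) = 1/5; P(data | r = 9) = (1/10) = 1/10.
Weighting by the prior gives 1/15 · 9/10 = 3/50, 2/15 · 1/2 = 1/15, 4/15 · 2/5 = 8/75, 1/15 · 3/10 = 1/50, 1/5 · 1/5 = 1/25, 4/15 · 1/10 = 2/75; with total 8/25.
By Bayes' rule, P(r = 1 | data) = (3/50) / (8/25) = 3/16.

0.188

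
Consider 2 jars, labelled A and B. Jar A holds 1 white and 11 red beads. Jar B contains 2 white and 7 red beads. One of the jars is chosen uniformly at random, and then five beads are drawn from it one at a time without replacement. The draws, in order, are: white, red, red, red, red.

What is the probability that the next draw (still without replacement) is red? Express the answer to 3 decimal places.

The likelihood of the observed sequence under each hypothesis: P(data | jar A) = (1/12)(11/11)(10/10)(9/9)(8/8) = 1/12; P(data | jar B) = (2/9)(7/8)(6/7)(5/6)(4/5) = 1/9.
Weighting by the prior gives 1/2 · 1/12 = 1/24, 1/2 · 1/9 = 1/18; with total 7/72.
Normalising, the posterior is P(jar A | data) = 3/7, P(jar B | data) = 4/7.
Averaging over the posterior, P(red next | data) = (1)(3/7) + (3/4)(4/7) = 6/7.

0.857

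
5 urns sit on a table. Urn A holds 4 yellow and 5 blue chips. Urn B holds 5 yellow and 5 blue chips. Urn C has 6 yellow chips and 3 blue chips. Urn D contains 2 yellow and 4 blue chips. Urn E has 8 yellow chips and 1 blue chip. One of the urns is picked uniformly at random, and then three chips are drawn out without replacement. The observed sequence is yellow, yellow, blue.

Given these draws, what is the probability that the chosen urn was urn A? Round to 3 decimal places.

The likelihood of the observed sequence under each hypothesis: P(data | urn A) = (4/9)(3/8)(5/7) = 5/42; P(data | urn B) = (5/10)(4/9)(5/8) = 5/36; P(data | urn C) = (6/9)(5/8)(3/7) = 5/28; P(data | urn D) = (2/6)(1/5)(4/4) = 1/15; P(data | urn E) = (8/9)(7/8)(1/7) = 1/9.
Weighting by the prior gives 1/5 · 5/42 = 1/42, 1/5 · 5/36 = 1/36, 1/5 · 5/28 = 1/28, 1/5 · 1/15 = 1/75, 1/5 · 1/9 = 1/45; with total 43/350.
Therefore the posterior P(urn A | data) = (1/42) / (43/350) = 25/129.

0.194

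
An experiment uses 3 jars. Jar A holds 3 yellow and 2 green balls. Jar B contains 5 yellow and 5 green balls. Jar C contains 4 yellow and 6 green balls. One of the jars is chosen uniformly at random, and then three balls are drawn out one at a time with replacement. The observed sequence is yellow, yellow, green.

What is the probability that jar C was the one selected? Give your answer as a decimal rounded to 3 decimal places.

0.263

Compute the likelihood of the observed sequence for each case: P(data | jar A) = (3/5)(3/5)(2/5) = 18/125; P(data | jar B) = (5/10)(5/10)(5/10) = 1/8; P(data | jar C) = (4/10)(4/10)(6/10) = 12/125.
Multiplying each by its prior: 1/3 · 18/125 = 6/125, 1/3 · 1/8 = 1/24, 1/3 · 12/125 = 4/125; summing to 73/600.
Therefore the posterior P(jar C | data) = (4/125) / (73/600) = 96/365.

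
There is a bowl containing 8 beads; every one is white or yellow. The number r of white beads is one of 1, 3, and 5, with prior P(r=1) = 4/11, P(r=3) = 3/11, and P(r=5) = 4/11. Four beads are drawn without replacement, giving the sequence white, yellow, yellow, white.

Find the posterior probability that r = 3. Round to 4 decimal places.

The likelihood of the observed sequence under each hypothesis: P(data | r = 1) = (1/8)(7/7)(6/6)(0/5) = 0; P(data | r = 3) = (3/8)(5/7)(4/6)(2/5) = 1/14; P(data | r = 5) = (5/8)(3/7)(2/6)(4/5) = 1/14.
The prior-weighted likelihoods are 4/11 · 0 = 0, 3/11 · 1/14 = 3/154, 4/11 · 1/14 = 2/77; with total 1/22.
Hence P(r = 3 | data) = (3/154) / (1/22) = 3/7.

0.4286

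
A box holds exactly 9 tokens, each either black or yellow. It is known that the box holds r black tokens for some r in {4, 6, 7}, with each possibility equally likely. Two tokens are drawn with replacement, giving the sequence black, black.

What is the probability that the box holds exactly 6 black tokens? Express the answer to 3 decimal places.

For each hypothesis, P(data | H) works out to: P(data | r = 4) = (4/9)(4/9) = 16/81; P(data | r = 6) = (6/9)(6/9) = 4/9; P(data | r = 7) = (7/9)(7/9) = 49/81.
The prior-weighted likelihoods are 1/3 · 16/81 = 16/243, 1/3 · 4/9 = 4/27, 1/3 · 49/81 = 49/243; with total 101/243.
By Bayes' rule, P(r = 6 | data) = (4/27) / (101/243) = 36/101.

0.356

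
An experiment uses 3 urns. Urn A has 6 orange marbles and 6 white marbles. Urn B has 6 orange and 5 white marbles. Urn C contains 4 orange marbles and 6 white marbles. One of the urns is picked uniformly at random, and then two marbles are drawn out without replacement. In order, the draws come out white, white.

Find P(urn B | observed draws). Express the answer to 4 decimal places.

0.2449

The likelihood of the observed sequence under each hypothesis: P(data | urn A) = (6/12)(5/11) = 5/22; P(data | urn B) = (5/11)(4/10) = 2/11; P(data | urn C) = (6/10)(5/9) = 1/3.
Weighting by the prior gives 1/3 · 5/22 = 5/66, 1/3 · 2/11 = 2/33, 1/3 · 1/3 = 1/9; these sum to 49/198.
Therefore the posterior P(urn B | data) = (2/33) / (49/198) = 12/49.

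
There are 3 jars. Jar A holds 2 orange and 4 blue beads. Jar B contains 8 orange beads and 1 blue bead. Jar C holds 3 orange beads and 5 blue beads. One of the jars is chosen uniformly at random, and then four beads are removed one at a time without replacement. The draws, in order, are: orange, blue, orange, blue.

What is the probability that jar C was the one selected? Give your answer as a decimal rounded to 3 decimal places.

0.517

Compute the likelihood of the observed sequence for each case: P(data | jar A) = (2/6)(4/5)(1/4)(3/3) = 1/15; P(data | jar B) = (8/9)(1/8)(7/7)(0/6) = 0; P(data | jar C) = (3/8)(5/7)(2/6)(4/5) = 1/14.
The prior-weighted likelihoods are 1/3 · 1/15 = 1/45, 1/3 · 0 = 0, 1/3 · 1/14 = 1/42; with total 29/630.
So P(jar C | data) = (1/42) / (29/630) = 15/29.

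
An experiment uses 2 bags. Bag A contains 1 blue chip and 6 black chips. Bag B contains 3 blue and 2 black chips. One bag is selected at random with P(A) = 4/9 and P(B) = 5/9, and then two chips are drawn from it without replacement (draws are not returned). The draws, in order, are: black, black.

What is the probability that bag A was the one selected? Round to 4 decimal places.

0.8511

For each hypothesis, P(data | H) works out to: P(data | bag A) = (6/7)(5/6) = 5/7; P(data | bag B) = (2/5)(1/4) = 1/10.
Weighting by the prior gives 4/9 · 5/7 = 20/63, 5/9 · 1/10 = 1/18; with total 47/126.
By Bayes' rule, P(bag A | data) = (20/63) / (47/126) = 40/47.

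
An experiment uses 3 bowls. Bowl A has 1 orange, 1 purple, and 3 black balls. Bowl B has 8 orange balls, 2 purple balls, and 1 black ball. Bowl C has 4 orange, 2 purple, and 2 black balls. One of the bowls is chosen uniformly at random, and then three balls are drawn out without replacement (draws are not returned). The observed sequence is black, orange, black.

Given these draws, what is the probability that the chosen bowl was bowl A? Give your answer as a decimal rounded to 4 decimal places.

For each hypothesis, P(data | H) works out to: P(data | bowl A) = (3/5)(1/4)(2/3) = 1/10; P(data | bowl B) = (1/11)(8/10)(0/9) = 0; P(data | bowl C) = (2/8)(4/7)(1/6) = 1/42.
The prior-weighted likelihoods are 1/3 · 1/10 = 1/30, 1/3 · 0 = 0, 1/3 · 1/42 = 1/126; summing to 13/315.
So P(bowl A | data) = (1/30) / (13/315) = 21/26.

0.8077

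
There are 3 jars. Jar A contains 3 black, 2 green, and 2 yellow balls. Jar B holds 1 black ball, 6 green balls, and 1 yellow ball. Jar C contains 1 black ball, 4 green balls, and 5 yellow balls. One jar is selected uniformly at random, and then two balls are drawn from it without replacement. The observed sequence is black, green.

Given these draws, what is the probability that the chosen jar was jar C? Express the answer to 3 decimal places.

0.151

The likelihood of the observed sequence under each hypothesis: P(data | jar A) = (3/7)(2/6) = 1/7; P(data | jar B) = (1/8)(6/7) = 3/28; P(data | jar C) = (1/10)(4/9) = 2/45.
Multiplying each by its prior: 1/3 · 1/7 = 1/21, 1/3 · 3/28 = 1/28, 1/3 · 2/45 = 2/135; these sum to 53/540.
So P(jar C | data) = (2/135) / (53/540) = 8/53.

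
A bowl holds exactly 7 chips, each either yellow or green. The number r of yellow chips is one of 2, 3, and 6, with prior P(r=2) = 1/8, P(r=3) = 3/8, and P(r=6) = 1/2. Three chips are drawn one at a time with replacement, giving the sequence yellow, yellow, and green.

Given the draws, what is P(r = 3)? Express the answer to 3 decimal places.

The likelihood of the observed sequence under each hypothesis: P(data | r = 2) = (2/7)(2/7)(5/7) = 20/343; P(data | r = 3) = (3/7)(3/7)(4/7) = 36/343; P(data | r = 6) = (6/7)(6/7)(1/7) = 36/343.
Multiplying each by its prior: 1/8 · 20/343 = 5/686, 3/8 · 36/343 = 27/686, 1/2 · 36/343 = 18/343; these sum to 34/343.
So P(r = 3 | data) = (27/686) / (34/343) = 27/68.

0.397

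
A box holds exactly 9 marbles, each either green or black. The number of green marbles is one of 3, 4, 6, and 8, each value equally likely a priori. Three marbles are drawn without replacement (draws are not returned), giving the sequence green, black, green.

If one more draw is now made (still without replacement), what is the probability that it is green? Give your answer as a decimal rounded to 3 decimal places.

Compute the likelihood of the observed sequence for each case: P(data | r = 3) = (3/9)(6/8)(2/7) = 0.071429; P(data | r = 4) = (4/9)(5/8)(3/7) = 0.11905; P(data | r = 6) = (6/9)(3/8)(5/7) = 0.17857; P(data | r = 8) = (8/9)(1/8)(7/7) = 0.11111.
The prior-weighted likelihoods are 1/4 · 0.071429 = 0.017857, 1/4 · 0.11905 = 0.029762, 1/4 · 0.17857 = 0.044643, 1/4 · 0.11111 = 0.027778; with total 0.12004.
The posterior is then P(r = 3 | data) = 0.14876, P(r = 4 | data) = 0.24793, P(r = 6 | data) = 0.3719, P(r = 8 | data) = 0.2314.
Averaging over the posterior, P(green next | data) = (1/6)(0.14876) + (1/3)(0.24793) + (2/3)(0.3719) + (1)(0.2314) = 0.58678.

0.587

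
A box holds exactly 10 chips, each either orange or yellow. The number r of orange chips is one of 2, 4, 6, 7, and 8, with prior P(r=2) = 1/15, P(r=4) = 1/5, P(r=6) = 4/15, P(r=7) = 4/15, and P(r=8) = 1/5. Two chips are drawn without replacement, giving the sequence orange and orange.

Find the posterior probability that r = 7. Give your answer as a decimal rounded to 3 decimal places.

Compute the likelihood of the observed sequence for each case: P(data | r = 2) = (2/10)(1/9) = 1/45; P(data | r = 4) = (4/10)(3/9) = 2/15; P(data | r = 6) = (6/10)(5/9) = 1/3; P(data | r = 7) = (7/10)(6/9) = 7/15; P(data | r = 8) = (8/10)(7/9) = 28/45.
Multiplying each by its prior: 1/15 · 1/45 = 1/675, 1/5 · 2/15 = 2/75, 4/15 · 1/3 = 4/45, 4/15 · 7/15 = 28/225, 1/5 · 28/45 = 28/225; these sum to 247/675.
Hence P(r = 7 | data) = (28/225) / (247/675) = 84/247.

0.340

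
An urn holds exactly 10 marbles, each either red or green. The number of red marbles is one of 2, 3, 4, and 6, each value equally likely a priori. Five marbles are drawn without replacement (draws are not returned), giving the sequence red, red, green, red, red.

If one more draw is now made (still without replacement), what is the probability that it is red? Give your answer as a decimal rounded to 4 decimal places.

Compute the likelihood of the observed sequence for each case: P(data | r = 2) = (2/10)(1/9)(8/8)(0/7) = 0; P(data | r = 3) = (3/10)(2/9)(7/8)(1/7)(0/6) = 0; P(data | r = 4) = (4/10)(3/9)(6/8)(2/7)(1/6) = 1/210; P(data | r = 6) = (6/10)(5/9)(4/8)(4/7)(3/6) = 1/21.
The prior-weighted likelihoods are 1/4 · 0 = 0, 1/4 · 0 = 0, 1/4 · 1/210 = 1/840, 1/4 · 1/21 = 1/84; these sum to 11/840.
Normalising, the posterior is P(r = 2 | data) = 0, P(r = 3 | data) = 0, P(r = 4 | data) = 1/11, P(r = 6 | data) = 10/11.
Averaging over the posterior, P(red next | data) = (0)(1/11) + (2/5)(10/11) = 4/11.

0.3636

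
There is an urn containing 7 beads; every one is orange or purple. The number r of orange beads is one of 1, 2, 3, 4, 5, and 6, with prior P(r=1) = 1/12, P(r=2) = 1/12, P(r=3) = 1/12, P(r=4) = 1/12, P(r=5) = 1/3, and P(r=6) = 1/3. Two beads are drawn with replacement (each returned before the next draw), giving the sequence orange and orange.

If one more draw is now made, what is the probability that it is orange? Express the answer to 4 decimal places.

The likelihood of the observed sequence under each hypothesis: P(data | r = 1) = (1/7)(1/7) = 1/49; P(data | r = 2) = (2/7)(2/7) = 4/49; P(data | r = 3) = (3/7)(3/7) = 9/49; P(data | r = 4) = (4/7)(4/7) = 16/49; P(data | r = 5) = (5/7)(5/7) = 25/49; P(data | r = 6) = (6/7)(6/7) = 36/49.
Multiplying each by its prior: 1/12 · 1/49 = 1/588, 1/12 · 4/49 = 1/147, 1/12 · 9/49 = 3/196, 1/12 · 16/49 = 4/147, 1/3 · 25/49 = 25/147, 1/3 · 36/49 = 12/49; summing to 137/294.
Normalising, the posterior is P(r = 1 | data) = 1/274, P(r = 2 | data) = 2/137, P(r = 3 | data) = 9/274, P(r = 4 | data) = 8/137, P(r = 5 | data) = 50/137, P(r = 6 | data) = 72/137.
So P(orange next | data) = Σ P(orange next | H) P(H | data) = (1/7)(1/274) + (2/7)(2/137) + (3/7)(9/274) + (4/7)(8/137) + (5/7)(50/137) + (6/7)(72/137) = 732/959.

0.7633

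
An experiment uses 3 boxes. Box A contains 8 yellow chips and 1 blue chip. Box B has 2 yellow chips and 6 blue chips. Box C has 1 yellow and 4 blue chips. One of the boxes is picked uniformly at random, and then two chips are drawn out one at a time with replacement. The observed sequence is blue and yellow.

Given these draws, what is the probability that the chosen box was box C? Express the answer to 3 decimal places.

0.359

Compute the likelihood of the observed sequence for each case: P(data | box A) = (1/9)(8/9) = 0.098765; P(data | box B) = (6/8)(2/8) = 0.1875; P(data | box C) = (4/5)(1/5) = 0.16.
The prior-weighted likelihoods are 1/3 · 0.098765 = 0.032922, 1/3 · 0.1875 = 0.0625, 1/3 · 0.16 = 0.053333; summing to 0.14876.
By Bayes' rule, P(box C | data) = (0.053333) / (0.14876) = 0.35853.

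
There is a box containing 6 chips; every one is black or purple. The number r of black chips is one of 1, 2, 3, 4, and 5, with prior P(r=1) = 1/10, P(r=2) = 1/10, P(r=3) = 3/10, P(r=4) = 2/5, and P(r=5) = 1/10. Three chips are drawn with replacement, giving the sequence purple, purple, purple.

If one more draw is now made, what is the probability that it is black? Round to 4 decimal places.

0.3460

Compute the likelihood of the observed sequence for each case: P(data | r = 1) = (5/6)(5/6)(5/6) = 0.5787; P(data | r = 2) = (4/6)(4/6)(4/6) = 0.2963; P(data | r = 3) = (3/6)(3/6)(3/6) = 0.125; P(data | r = 4) = (2/6)(2/6)(2/6) = 0.037037; P(data | r = 5) = (1/6)(1/6)(1/6) = 0.0046296.
Multiplying each by its prior: 1/10 · 0.5787 = 0.05787, 1/10 · 0.2963 = 0.02963, 3/10 · 0.125 = 0.0375, 2/5 · 0.037037 = 0.014815, 1/10 · 0.0046296 = 0.00046296; summing to 0.14028.
Normalising, the posterior is P(r = 1 | data) = 0.41254, P(r = 2 | data) = 0.21122, P(r = 3 | data) = 0.26733, P(r = 4 | data) = 0.10561, P(r = 5 | data) = 0.0033003.
Averaging over the posterior, P(black next | data) = (1/6)(0.41254) + (1/3)(0.21122) + (1/2)(0.26733) + (2/3)(0.10561) + (5/6)(0.0033003) = 0.34598.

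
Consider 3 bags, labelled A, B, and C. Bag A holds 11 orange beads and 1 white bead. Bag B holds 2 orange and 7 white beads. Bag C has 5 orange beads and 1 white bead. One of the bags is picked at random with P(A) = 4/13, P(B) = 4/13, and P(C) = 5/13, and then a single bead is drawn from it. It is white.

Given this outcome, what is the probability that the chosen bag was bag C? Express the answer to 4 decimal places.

Compute the likelihood of this draw for each case: P(data | bag A) = (1/12) = 1/12; P(data | bag B) = (7/9) = 7/9; P(data | bag C) = (1/6) = 1/6.
The prior-weighted likelihoods are 4/13 · 1/12 = 1/39, 4/13 · 7/9 = 28/117, 5/13 · 1/6 = 5/78; with total 77/234.
Hence P(bag C | data) = (5/78) / (77/234) = 15/77.

0.1948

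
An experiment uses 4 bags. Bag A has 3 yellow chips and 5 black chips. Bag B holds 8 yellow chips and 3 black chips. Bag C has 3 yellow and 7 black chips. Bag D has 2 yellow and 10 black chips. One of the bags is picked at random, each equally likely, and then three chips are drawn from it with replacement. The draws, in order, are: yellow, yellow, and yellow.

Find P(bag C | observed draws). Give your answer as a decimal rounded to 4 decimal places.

0.0576

For each hypothesis, P(data | H) works out to: P(data | bag A) = (3/8)(3/8)(3/8) = 0.052734; P(data | bag B) = (8/11)(8/11)(8/11) = 0.38467; P(data | bag C) = (3/10)(3/10)(3/10) = 0.027; P(data | bag D) = (2/12)(2/12)(2/12) = 0.0046296.
Weighting by the prior gives 1/4 · 0.052734 = 0.013184, 1/4 · 0.38467 = 0.096168, 1/4 · 0.027 = 0.00675, 1/4 · 0.0046296 = 0.0011574; these sum to 0.11726.
Hence P(bag C | data) = (0.00675) / (0.11726) = 0.057565.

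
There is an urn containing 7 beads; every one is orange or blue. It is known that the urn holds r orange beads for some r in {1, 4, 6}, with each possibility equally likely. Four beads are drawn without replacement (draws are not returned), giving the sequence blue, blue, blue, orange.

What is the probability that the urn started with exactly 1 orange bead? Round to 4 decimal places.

0.8333

For each hypothesis, P(data | H) works out to: P(data | r = 1) = (6/7)(5/6)(4/5)(1/4) = 1/7; P(data | r = 4) = (3/7)(2/6)(1/5)(4/4) = 1/35; P(data | r = 6) = (1/7)(0/6) = 0.
Weighting by the prior gives 1/3 · 1/7 = 1/21, 1/3 · 1/35 = 1/105, 1/3 · 0 = 0; summing to 2/35.
By Bayes' rule, P(r = 1 | data) = (1/21) / (2/35) = 5/6.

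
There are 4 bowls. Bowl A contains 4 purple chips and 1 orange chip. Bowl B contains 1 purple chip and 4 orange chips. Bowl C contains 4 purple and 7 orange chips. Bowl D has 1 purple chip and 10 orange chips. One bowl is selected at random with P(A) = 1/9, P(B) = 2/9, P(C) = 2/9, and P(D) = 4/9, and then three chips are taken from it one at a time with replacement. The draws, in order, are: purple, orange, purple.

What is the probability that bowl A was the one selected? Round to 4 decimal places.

0.3279

The likelihood of the observed sequence under each hypothesis: P(data | bowl A) = (4/5)(1/5)(4/5) = 0.128; P(data | bowl B) = (1/5)(4/5)(1/5) = 0.032; P(data | bowl C) = (4/11)(7/11)(4/11) = 0.084147; P(data | bowl D) = (1/11)(10/11)(1/11) = 0.0075131.
Multiplying each by its prior: 1/9 · 0.128 = 0.014222, 2/9 · 0.032 = 0.0071111, 2/9 · 0.084147 = 0.018699, 4/9 · 0.0075131 = 0.0033392; summing to 0.043372.
So P(bowl A | data) = (0.014222) / (0.043372) = 0.32791.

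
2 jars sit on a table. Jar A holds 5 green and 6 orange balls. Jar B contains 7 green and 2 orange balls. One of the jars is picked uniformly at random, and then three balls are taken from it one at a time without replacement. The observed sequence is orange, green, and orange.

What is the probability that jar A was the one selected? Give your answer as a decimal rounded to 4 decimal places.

For each hypothesis, P(data | H) works out to: P(data | jar A) = (6/11)(5/10)(5/9) = 5/33; P(data | jar B) = (2/9)(7/8)(1/7) = 1/36.
Multiplying each by its prior: 1/2 · 5/33 = 5/66, 1/2 · 1/36 = 1/72; with total 71/792.
Therefore the posterior P(jar A | data) = (5/66) / (71/792) = 60/71.

0.8451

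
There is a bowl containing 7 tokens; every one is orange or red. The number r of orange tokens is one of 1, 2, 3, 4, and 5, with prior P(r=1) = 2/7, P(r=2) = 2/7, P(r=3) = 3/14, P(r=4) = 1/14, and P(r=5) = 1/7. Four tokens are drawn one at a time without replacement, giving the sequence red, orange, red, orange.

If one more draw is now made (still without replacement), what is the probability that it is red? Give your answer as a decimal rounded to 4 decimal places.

0.6212

Compute the likelihood of the observed sequence for each case: P(data | r = 1) = (6/7)(1/6)(5/5)(0/4) = 0; P(data | r = 2) = (5/7)(2/6)(4/5)(1/4) = 1/21; P(data | r = 3) = (4/7)(3/6)(3/5)(2/4) = 3/35; P(data | r = 4) = (3/7)(4/6)(2/5)(3/4) = 3/35; P(data | r = 5) = (2/7)(5/6)(1/5)(4/4) = 1/21.
Multiplying each by its prior: 2/7 · 0 = 0, 2/7 · 1/21 = 2/147, 3/14 · 3/35 = 9/490, 1/14 · 3/35 = 3/490, 1/7 · 1/21 = 1/147; summing to 11/245.
Dividing through by the total gives posterior P(r = 1 | data) = 0, P(r = 2 | data) = 10/33, P(r = 3 | data) = 9/22, P(r = 4 | data) = 3/22, P(r = 5 | data) = 5/33.
Averaging over the posterior, P(red next | data) = (1)(10/33) + (2/3)(9/22) + (1/3)(3/22) + (0)(5/33) = 41/66.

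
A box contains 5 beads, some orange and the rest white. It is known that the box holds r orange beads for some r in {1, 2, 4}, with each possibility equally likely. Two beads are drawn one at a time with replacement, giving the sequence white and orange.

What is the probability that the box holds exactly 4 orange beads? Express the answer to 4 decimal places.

Under each hypothesis, the probability of the observed sequence is: P(data | r = 1) = (4/5)(1/5) = 4/25; P(data | r = 2) = (3/5)(2/5) = 6/25; P(data | r = 4) = (1/5)(4/5) = 4/25.
Weighting by the prior gives 1/3 · 4/25 = 4/75, 1/3 · 6/25 = 2/25, 1/3 · 4/25 = 4/75; with total 14/75.
By Bayes' rule, P(r = 4 | data) = (4/75) / (14/75) = 2/7.

0.2857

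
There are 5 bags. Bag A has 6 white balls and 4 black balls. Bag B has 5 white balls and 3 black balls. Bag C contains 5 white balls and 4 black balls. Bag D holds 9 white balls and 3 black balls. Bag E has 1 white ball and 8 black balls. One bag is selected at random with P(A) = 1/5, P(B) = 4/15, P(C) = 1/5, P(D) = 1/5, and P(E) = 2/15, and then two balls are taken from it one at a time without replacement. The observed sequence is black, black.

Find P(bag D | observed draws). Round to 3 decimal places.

For each hypothesis, P(data | H) works out to: P(data | bag A) = (4/10)(3/9) = 0.13333; P(data | bag B) = (3/8)(2/7) = 0.10714; P(data | bag C) = (4/9)(3/8) = 0.16667; P(data | bag D) = (3/12)(2/11) = 0.045455; P(data | bag E) = (8/9)(7/8) = 0.77778.
Weighting by the prior gives 1/5 · 0.13333 = 0.026667, 4/15 · 0.10714 = 0.028571, 1/5 · 0.16667 = 0.033333, 1/5 · 0.045455 = 0.0090909, 2/15 · 0.77778 = 0.1037; summing to 0.20137.
Hence P(bag D | data) = (0.0090909) / (0.20137) = 0.045146.

0.045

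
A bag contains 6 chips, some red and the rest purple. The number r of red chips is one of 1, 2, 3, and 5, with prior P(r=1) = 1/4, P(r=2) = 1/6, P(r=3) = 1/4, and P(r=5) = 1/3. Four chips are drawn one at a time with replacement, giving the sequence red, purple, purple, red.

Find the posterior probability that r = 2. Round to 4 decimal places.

0.2344

Compute the likelihood of the observed sequence for each case: P(data | r = 1) = (1/6)(5/6)(5/6)(1/6) = 0.01929; P(data | r = 2) = (2/6)(4/6)(4/6)(2/6) = 0.049383; P(data | r = 3) = (3/6)(3/6)(3/6)(3/6) = 0.0625; P(data | r = 5) = (5/6)(1/6)(1/6)(5/6) = 0.01929.
Weighting by the prior gives 1/4 · 0.01929 = 0.0048225, 1/6 · 0.049383 = 0.0082305, 1/4 · 0.0625 = 0.015625, 1/3 · 0.01929 = 0.00643; with total 0.035108.
By Bayes' rule, P(r = 2 | data) = (0.0082305) / (0.035108) = 0.23443.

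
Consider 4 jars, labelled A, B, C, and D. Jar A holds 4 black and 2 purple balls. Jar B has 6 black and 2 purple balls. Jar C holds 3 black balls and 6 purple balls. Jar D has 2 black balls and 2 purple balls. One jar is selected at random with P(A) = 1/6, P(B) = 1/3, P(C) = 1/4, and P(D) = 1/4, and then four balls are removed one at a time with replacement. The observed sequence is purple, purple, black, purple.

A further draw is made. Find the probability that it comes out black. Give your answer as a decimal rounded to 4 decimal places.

0.4493

The likelihood of the observed sequence under each hypothesis: P(data | jar A) = (2/6)(2/6)(4/6)(2/6) = 0.024691; P(data | jar B) = (2/8)(2/8)(6/8)(2/8) = 0.011719; P(data | jar C) = (6/9)(6/9)(3/9)(6/9) = 0.098765; P(data | jar D) = (2/4)(2/4)(2/4)(2/4) = 0.0625.
Weighting by the prior gives 1/6 · 0.024691 = 0.0041152, 1/3 · 0.011719 = 0.0039062, 1/4 · 0.098765 = 0.024691, 1/4 · 0.0625 = 0.015625; these sum to 0.048338.
Dividing through by the total gives posterior P(jar A | data) = 0.085135, P(jar B | data) = 0.080811, P(jar C | data) = 0.51081, P(jar D | data) = 0.32325.
The predictive probability is P(black next | data) = (2/3)(0.085135) + (3/4)(0.080811) + (1/3)(0.51081) + (1/2)(0.32325) = 0.44926.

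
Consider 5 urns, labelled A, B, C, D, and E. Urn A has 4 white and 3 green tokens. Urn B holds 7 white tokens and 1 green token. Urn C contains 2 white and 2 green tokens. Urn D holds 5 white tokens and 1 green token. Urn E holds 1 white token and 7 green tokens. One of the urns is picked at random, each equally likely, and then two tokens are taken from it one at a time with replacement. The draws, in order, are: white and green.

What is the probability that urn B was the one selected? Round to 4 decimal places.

0.1283

Under each hypothesis, the probability of the observed sequence is: P(data | urn A) = (4/7)(3/7) = 0.2449; P(data | urn B) = (7/8)(1/8) = 0.10938; P(data | urn C) = (2/4)(2/4) = 0.25; P(data | urn D) = (5/6)(1/6) = 0.13889; P(data | urn E) = (1/8)(7/8) = 0.10938.
The prior-weighted likelihoods are 1/5 · 0.2449 = 0.04898, 1/5 · 0.10938 = 0.021875, 1/5 · 0.25 = 0.05, 1/5 · 0.13889 = 0.027778, 1/5 · 0.10938 = 0.021875; with total 0.17051.
Therefore the posterior P(urn B | data) = (0.021875) / (0.17051) = 0.12829.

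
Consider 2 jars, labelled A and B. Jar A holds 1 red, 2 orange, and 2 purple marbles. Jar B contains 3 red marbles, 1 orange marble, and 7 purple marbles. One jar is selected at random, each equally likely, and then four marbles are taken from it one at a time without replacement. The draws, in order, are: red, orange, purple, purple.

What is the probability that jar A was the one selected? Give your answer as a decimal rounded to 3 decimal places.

0.677

The likelihood of the observed sequence under each hypothesis: P(data | jar A) = (1/5)(2/4)(2/3)(1/2) = 1/30; P(data | jar B) = (3/11)(1/10)(7/9)(6/8) = 7/440.
The prior-weighted likelihoods are 1/2 · 1/30 = 1/60, 1/2 · 7/440 = 7/880; these sum to 13/528.
Hence P(jar A | data) = (1/60) / (13/528) = 44/65.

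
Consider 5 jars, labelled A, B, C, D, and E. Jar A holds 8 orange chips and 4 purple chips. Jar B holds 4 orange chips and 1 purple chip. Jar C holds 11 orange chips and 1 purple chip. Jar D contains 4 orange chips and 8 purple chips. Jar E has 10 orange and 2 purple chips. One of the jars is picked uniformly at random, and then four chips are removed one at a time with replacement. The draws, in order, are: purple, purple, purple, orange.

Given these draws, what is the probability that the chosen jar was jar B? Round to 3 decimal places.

0.048

Compute the likelihood of the observed sequence for each case: P(data | jar A) = (4/12)(4/12)(4/12)(8/12) = 0.024691; P(data | jar B) = (1/5)(1/5)(1/5)(4/5) = 0.0064; P(data | jar C) = (1/12)(1/12)(1/12)(11/12) = 0.00053048; P(data | jar D) = (8/12)(8/12)(8/12)(4/12) = 0.098765; P(data | jar E) = (2/12)(2/12)(2/12)(10/12) = 0.003858.
Weighting by the prior gives 1/5 · 0.024691 = 0.0049383, 1/5 · 0.0064 = 0.00128, 1/5 · 0.00053048 = 0.0001061, 1/5 · 0.098765 = 0.019753, 1/5 · 0.003858 = 0.0007716; with total 0.026849.
So P(jar B | data) = (0.00128) / (0.026849) = 0.047674.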